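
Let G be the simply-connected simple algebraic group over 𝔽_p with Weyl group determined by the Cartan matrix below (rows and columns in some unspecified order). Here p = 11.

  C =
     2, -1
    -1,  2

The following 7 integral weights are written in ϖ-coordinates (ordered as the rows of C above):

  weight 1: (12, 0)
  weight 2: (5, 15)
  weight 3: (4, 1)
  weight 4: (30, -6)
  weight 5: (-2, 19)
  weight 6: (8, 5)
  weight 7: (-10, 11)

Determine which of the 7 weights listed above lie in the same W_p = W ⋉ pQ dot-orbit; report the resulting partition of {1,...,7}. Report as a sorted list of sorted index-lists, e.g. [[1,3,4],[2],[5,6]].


Dynkin diagram of C (from the 2 off-diagonal −1 entries): A_2.

Alcove-folded reps (p=11, 7 weights, presented ϖ-order):

  1: (8, 2);  2: (5, 0);  3: (5, 2);  4: (5, 2);  5: (8, 2);  6: (5, 2);  7: (8, 2)

Partition of {1..7} into 3 W_11-dot-orbits:

[[1, 5, 7], [2], [3, 4, 6]]


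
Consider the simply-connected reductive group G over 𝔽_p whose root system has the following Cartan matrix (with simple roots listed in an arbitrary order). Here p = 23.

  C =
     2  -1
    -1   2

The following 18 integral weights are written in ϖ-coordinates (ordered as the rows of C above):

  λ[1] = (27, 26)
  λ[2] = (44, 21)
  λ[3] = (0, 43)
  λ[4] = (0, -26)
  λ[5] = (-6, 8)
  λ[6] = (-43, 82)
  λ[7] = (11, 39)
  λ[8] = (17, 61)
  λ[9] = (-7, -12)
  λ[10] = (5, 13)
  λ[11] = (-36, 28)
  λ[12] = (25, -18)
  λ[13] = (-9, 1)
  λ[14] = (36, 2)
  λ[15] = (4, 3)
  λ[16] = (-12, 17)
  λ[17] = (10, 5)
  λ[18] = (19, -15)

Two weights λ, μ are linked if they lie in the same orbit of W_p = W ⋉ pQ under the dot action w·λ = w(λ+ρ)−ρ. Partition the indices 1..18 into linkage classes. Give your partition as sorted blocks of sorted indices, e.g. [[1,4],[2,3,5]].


Cartan matrix: type A_2 (|W|=6); un-permuting the 2 rows.

Folding the 18 weights λ_j+ρ into Ā_23 (reps in the given 2-coord order):

    [1] (5, 4)
    [2] (21, 1)
    [3] (21, 1)
    [4] (21, 1)
    [5] (5, 4)
    [6] (5, 4)
    [7] (11, 6)
    [8] (11, 7)
    [9] (11, 6)
    [10] (6, 14)
    [11] (11, 6)
    [12] (6, 14)
    [13] (2, 6)
    [14] (6, 14)
    [15] (5, 4)
    [16] (11, 7)
    [17] (11, 6)
    [18] (6, 14)

The 18 indices split into 6 linkage classes (same alcove rep ⇔ same W_23-dot-orbit):

[[1, 5, 6, 15], [2, 3, 4], [7, 9, 11, 17], [8, 16], [10, 12, 14, 18], [13]]


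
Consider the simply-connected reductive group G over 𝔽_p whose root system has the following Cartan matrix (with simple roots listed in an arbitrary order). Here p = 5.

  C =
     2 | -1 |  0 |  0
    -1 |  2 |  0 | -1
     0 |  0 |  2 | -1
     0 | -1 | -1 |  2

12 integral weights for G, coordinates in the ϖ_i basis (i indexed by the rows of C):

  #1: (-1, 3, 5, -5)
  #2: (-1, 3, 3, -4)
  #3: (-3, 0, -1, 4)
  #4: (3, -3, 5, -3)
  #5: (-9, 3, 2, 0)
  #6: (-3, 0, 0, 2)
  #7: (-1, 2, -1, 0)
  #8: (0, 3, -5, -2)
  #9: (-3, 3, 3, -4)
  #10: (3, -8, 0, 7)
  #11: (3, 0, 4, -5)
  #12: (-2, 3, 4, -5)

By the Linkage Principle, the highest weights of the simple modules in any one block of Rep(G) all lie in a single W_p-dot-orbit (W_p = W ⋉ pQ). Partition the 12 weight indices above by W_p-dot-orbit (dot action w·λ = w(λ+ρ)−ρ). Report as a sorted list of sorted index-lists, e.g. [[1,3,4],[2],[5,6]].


C ↔ A_4 under row/col permutation; |W(A_4)| = 120.

W_5-reps of the 12 weights in Ā_5 (same 4-coord order as C):

  λ_1 → (0, 1, 1, 3)
  λ_2 → (0, 1, 1, 3)
  λ_3 → (0, 1, 1, 3)
  λ_4 → (1, 1, 1, 2)
  λ_5 → (1, 1, 3, 0)
  λ_6 → (1, 1, 1, 2)
  λ_7 → (0, 3, 0, 1)
  λ_8 → (0, 1, 1, 3)
  λ_9 → (1, 1, 1, 2)
  λ_10 → (1, 1, 1, 2)
  λ_11 → (0, 3, 0, 1)
  λ_12 → (0, 1, 1, 3)

These 12 weights hit 4 W_5-dot-orbits; sizes (5, 4, 1, 2):

[[1, 2, 3, 8, 12], [4, 6, 9, 10], [5], [7, 11]]


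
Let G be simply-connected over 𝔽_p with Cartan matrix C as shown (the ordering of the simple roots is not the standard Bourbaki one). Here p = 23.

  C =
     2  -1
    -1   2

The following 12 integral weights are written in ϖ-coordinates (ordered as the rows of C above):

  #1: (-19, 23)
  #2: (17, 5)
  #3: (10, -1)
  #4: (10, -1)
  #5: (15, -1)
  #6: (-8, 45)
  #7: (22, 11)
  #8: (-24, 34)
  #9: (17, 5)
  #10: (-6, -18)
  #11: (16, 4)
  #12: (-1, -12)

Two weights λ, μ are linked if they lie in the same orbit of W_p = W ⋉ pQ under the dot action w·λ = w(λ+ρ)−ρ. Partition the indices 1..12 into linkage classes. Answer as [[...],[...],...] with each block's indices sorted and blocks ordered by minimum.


C ↔ A_2 under row/col permutation; |W(A_2)| = 6.

Each λ_j+ρ reduced to Ā_23; 2-tuples below use C's row order:

    [1] (17, 5)
    [2] (17, 5)
    [3] (11, 0)
    [4] (11, 0)
    [5] (16, 0)
    [6] (16, 0)
    [7] (11, 0)
    [8] (11, 0)
    [9] (17, 5)
    [10] (17, 5)
    [11] (17, 5)
    [12] (11, 0)

Grouping the 12 weights by Ā_23-representative: 3 linkage classes.

[[1, 2, 9, 10, 11], [3, 4, 7, 8, 12], [5, 6]]


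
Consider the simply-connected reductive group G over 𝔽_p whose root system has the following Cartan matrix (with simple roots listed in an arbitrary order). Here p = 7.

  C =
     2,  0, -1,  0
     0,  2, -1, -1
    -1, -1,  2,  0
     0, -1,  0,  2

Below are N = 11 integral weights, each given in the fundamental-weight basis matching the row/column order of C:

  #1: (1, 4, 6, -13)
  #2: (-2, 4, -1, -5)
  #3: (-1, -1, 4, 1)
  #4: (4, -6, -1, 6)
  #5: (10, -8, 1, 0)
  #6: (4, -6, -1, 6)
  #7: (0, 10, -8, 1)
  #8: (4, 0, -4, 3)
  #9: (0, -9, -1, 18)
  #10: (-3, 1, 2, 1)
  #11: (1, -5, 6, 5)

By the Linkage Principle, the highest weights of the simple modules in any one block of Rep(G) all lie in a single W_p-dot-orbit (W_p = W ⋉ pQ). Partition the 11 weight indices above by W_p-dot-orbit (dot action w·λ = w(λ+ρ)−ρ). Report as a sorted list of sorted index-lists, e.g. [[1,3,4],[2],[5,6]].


Cartan matrix: type A_4 (|W|=120); un-permuting the 4 rows.

W_7-reps of the 11 weights in Ā_7 (same 4-coord order as C):

    1: (0, 0, 5, 2)
    2: (0, 0, 1, 4)
    3: (0, 0, 5, 2)
    4: (0, 0, 5, 2)
    5: (0, 0, 1, 4)
    6: (0, 0, 5, 2)
    7: (0, 0, 1, 4)
    8: (2, 2, 1, 2)
    9: (0, 0, 1, 4)
    10: (2, 2, 1, 2)
    11: (2, 2, 1, 2)

These 11 weights hit 3 W_7-dot-orbits; sizes (4, 4, 3):

[[1, 3, 4, 6], [2, 5, 7, 9], [8, 10, 11]]


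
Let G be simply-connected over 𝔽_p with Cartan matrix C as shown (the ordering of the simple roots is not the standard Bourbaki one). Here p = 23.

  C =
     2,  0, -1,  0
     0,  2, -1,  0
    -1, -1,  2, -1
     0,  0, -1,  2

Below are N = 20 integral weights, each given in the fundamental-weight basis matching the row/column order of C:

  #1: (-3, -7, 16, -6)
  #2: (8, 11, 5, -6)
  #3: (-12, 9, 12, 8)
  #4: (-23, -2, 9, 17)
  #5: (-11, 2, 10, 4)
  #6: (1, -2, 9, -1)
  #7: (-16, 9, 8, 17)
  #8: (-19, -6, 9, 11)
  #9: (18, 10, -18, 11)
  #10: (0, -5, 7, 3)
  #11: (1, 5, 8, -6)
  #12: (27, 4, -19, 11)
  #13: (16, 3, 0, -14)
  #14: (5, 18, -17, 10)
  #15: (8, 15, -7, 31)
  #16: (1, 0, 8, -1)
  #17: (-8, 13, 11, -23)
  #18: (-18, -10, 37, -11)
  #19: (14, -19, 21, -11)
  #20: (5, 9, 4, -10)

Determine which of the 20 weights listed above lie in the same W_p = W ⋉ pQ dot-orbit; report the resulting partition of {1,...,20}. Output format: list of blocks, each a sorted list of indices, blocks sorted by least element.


C ↔ D_4 under row/col permutation; |W(D_4)| = 192.

Ā_23 reps of the 20 weights (D_4, coords as presented):

  λ_1 → (2, 6, 4, 5)
  λ_2 → (5, 8, 4, 1)
  λ_3 → (2, 1, 9, 0)
  λ_4 → (5, 8, 4, 1)
  λ_5 → (10, 3, 1, 5)
  λ_6 → (2, 1, 9, 0)
  λ_7 → (1, 4, 4, 4)
  λ_8 → (5, 8, 4, 1)
  λ_9 → (2, 6, 4, 5)
  λ_10 → (1, 4, 4, 4)
  λ_11 → (2, 6, 4, 5)
  λ_12 → (5, 8, 4, 1)
  λ_13 → (5, 8, 4, 1)
  λ_14 → (10, 3, 1, 5)
  λ_15 → (10, 3, 1, 5)
  λ_16 → (2, 1, 9, 0)
  λ_17 → (10, 3, 1, 5)
  λ_18 → (2, 6, 4, 5)
  λ_19 → (1, 4, 4, 4)
  λ_20 → (2, 6, 4, 5)

5 distinct reps among the 20 weights ⇒ 5 W_23-linkage classes:

[[1, 9, 11, 18, 20], [2, 4, 8, 12, 13], [3, 6, 16], [5, 14, 15, 17], [7, 10, 19]]


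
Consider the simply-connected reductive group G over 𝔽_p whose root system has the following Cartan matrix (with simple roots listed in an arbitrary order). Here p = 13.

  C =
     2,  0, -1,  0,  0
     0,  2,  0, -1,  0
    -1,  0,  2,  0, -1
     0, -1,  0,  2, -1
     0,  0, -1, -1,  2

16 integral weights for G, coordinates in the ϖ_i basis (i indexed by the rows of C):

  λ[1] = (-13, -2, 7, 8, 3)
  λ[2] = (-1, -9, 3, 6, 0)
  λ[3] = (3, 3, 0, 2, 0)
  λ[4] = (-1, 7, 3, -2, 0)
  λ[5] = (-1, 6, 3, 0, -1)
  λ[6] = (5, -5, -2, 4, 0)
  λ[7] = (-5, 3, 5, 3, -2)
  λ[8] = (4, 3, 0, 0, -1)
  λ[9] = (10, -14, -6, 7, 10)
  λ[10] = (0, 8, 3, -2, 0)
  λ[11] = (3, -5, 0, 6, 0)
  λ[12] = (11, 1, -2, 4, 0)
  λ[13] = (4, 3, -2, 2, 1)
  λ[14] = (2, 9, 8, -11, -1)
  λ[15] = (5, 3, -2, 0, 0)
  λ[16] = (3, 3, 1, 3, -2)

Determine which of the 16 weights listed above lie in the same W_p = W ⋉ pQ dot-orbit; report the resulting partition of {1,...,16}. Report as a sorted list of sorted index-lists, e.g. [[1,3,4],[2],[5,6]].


A_5 Cartan matrix, 5 simple roots permuted; ρ=(1,1,1,1,1).

Each λ_j+ρ reduced to Ā_13; 5-tuples below use C's row order:

    [1] (0, 7, 4, 1, 0)
    [2] (0, 7, 4, 1, 0)
    [3] (4, 4, 1, 3, 1)
    [4] (0, 7, 4, 1, 0)
    [5] (0, 7, 4, 1, 0)
    [6] (5, 4, 1, 1, 0)
    [7] (4, 4, 1, 3, 1)
    [8] (5, 4, 1, 1, 0)
    [9] (5, 4, 1, 1, 0)
    [10] (0, 7, 4, 1, 0)
    [11] (4, 4, 1, 3, 1)
    [12] (5, 4, 1, 1, 0)
    [13] (4, 4, 1, 3, 1)
    [14] (2, 0, 1, 0, 9)
    [15] (5, 4, 1, 1, 0)
    [16] (4, 4, 1, 3, 1)

Grouping the 16 weights by Ā_13-representative: 4 linkage classes.

[[1, 2, 4, 5, 10], [3, 7, 11, 13, 16], [6, 8, 9, 12, 15], [14]]


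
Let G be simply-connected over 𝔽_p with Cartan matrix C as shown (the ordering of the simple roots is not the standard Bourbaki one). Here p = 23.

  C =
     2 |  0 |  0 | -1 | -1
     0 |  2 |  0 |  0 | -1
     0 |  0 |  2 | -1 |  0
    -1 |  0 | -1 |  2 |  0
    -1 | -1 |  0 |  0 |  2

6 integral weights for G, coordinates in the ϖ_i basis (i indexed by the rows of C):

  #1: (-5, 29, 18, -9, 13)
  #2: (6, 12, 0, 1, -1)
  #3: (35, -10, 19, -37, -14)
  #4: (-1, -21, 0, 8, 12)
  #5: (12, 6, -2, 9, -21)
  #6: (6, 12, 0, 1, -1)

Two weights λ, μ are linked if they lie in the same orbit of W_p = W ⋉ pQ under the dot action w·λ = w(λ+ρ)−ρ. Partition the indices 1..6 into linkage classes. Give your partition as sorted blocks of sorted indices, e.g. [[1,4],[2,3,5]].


Type A_5, rank 5, |W|=720; reorder rows/cols to standard.

W_23-reps of the 6 weights in Ā_23 (same 5-coord order as C):

    [1] (2, 5, 4, 8, 2)
    [2] (7, 13, 1, 2, 0)
    [3] (7, 13, 1, 2, 0)
    [4] (7, 13, 1, 2, 0)
    [5] (7, 13, 1, 2, 0)
    [6] (7, 13, 1, 2, 0)

These 6 weights hit 2 W_23-dot-orbits; sizes (1, 5):

[[1], [2, 3, 4, 5, 6]]


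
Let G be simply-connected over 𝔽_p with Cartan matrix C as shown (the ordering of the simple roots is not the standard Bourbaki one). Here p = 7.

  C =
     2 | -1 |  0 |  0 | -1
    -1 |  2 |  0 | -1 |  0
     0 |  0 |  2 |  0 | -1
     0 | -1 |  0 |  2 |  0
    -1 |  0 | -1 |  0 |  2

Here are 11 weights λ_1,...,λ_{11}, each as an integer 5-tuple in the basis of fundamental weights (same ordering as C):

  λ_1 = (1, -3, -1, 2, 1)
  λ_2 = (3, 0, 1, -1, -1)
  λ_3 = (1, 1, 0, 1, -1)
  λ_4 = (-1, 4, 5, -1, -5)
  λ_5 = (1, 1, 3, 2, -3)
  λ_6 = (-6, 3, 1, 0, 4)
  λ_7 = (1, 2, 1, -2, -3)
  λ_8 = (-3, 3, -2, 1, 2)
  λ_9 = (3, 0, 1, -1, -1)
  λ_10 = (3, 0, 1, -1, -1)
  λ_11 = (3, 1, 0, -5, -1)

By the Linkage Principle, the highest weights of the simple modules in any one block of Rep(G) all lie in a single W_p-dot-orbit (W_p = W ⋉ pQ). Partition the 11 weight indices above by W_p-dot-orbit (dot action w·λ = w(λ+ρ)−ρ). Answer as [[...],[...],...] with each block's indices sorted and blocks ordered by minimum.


Cartan matrix: type A_5 (|W|=720); un-permuting the 5 rows.

Ā_7 reps of the 11 weights (A_5, coords as presented):

    λ_1 → (0, 2, 0, 1, 2)
    λ_2 → (4, 1, 2, 0, 0)
    λ_3 → (2, 2, 1, 2, 0)
    λ_4 → (4, 1, 2, 0, 0)
    λ_5 → (0, 2, 0, 1, 2)
    λ_6 → (4, 1, 2, 0, 0)
    λ_7 → (0, 2, 0, 1, 2)
    λ_8 → (2, 2, 1, 2, 0)
    λ_9 → (4, 1, 2, 0, 0)
    λ_10 → (4, 1, 2, 0, 0)
    λ_11 → (2, 2, 1, 2, 0)

3 distinct reps among the 11 weights ⇒ 3 W_7-linkage classes:

[[1, 5, 7], [2, 4, 6, 9, 10], [3, 8, 11]]


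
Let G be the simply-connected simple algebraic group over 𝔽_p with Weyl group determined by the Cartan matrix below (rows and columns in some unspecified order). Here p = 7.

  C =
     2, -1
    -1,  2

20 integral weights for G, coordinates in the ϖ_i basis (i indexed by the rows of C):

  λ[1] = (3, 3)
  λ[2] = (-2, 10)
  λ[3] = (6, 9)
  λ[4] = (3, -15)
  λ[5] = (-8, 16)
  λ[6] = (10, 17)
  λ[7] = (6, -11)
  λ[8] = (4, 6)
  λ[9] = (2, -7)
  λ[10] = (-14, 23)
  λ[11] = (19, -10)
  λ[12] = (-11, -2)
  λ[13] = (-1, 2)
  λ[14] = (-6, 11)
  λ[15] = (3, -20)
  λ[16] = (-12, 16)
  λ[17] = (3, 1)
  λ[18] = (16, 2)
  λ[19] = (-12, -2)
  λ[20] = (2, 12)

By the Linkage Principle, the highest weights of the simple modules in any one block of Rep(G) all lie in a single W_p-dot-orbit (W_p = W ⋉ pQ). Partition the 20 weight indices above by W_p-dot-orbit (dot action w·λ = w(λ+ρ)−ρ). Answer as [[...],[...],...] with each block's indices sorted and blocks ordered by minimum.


A_2 Cartan matrix, 2 simple roots permuted; ρ=(1,1).

Alcove-folded reps (p=7, 20 weights, presented ϖ-order):

  1: (3, 3)
  2: (3, 3)
  3: (0, 3)
  4: (0, 3)
  5: (0, 3)
  6: (3, 1)
  7: (0, 4)
  8: (0, 2)
  9: (3, 3)
  10: (3, 1)
  11: (4, 2)
  12: (3, 3)
  13: (0, 3)
  14: (0, 2)
  15: (4, 2)
  16: (3, 1)
  17: (4, 2)
  18: (3, 1)
  19: (4, 2)
  20: (4, 2)

6 distinct reps among the 20 weights ⇒ 6 W_7-linkage classes:

[[1, 2, 9, 12], [3, 4, 5, 13], [6, 10, 16, 18], [7], [8, 14], [11, 15, 17, 19, 20]]


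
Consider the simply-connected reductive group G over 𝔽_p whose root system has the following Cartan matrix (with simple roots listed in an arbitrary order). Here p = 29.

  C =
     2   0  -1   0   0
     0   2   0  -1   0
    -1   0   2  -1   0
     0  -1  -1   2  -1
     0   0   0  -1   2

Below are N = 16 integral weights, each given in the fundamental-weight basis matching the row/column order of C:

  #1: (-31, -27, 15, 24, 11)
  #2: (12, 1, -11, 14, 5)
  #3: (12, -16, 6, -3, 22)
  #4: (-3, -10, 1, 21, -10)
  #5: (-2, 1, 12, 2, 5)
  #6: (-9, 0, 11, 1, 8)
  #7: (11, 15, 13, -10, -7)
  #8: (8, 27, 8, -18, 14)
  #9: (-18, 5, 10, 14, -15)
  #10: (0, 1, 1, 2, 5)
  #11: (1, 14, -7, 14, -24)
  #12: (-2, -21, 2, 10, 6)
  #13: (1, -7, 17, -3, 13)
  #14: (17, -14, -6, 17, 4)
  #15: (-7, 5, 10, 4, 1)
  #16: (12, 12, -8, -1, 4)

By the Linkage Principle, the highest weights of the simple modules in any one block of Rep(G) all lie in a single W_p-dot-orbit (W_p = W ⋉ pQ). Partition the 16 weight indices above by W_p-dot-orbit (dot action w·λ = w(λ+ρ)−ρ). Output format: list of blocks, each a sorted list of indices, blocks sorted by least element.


Root system D_5: the 5×5 matrix C matches after relabeling.

Folding the 16 weights λ_j+ρ into Ā_29 (reps in the given 5-coord order):

  λ_1+ρ ↦ (8, 1, 3, 2, 9)
  λ_2+ρ ↦ (1, 2, 2, 3, 6)
  λ_3+ρ ↦ (1, 2, 2, 3, 6)
  λ_4+ρ ↦ (2, 9, 0, 4, 9)
  λ_5+ρ ↦ (1, 2, 2, 3, 6)
  λ_6+ρ ↦ (8, 1, 3, 2, 9)
  λ_7+ρ ↦ (8, 1, 3, 2, 9)
  λ_8+ρ ↦ (6, 11, 1, 0, 2)
  λ_9+ρ ↦ (8, 1, 3, 2, 9)
  λ_10+ρ ↦ (1, 2, 2, 3, 6)
  λ_11+ρ ↦ (8, 1, 3, 2, 9)
  λ_12+ρ ↦ (6, 11, 1, 0, 2)
  λ_13+ρ ↦ (1, 2, 2, 3, 6)
  λ_14+ρ ↦ (6, 6, 0, 5, 2)
  λ_15+ρ ↦ (6, 6, 0, 5, 2)
  λ_16+ρ ↦ (6, 6, 0, 5, 2)

These 16 weights hit 5 W_29-dot-orbits; sizes (5, 5, 1, 2, 3):

[[1, 6, 7, 9, 11], [2, 3, 5, 10, 13], [4], [8, 12], [14, 15, 16]]


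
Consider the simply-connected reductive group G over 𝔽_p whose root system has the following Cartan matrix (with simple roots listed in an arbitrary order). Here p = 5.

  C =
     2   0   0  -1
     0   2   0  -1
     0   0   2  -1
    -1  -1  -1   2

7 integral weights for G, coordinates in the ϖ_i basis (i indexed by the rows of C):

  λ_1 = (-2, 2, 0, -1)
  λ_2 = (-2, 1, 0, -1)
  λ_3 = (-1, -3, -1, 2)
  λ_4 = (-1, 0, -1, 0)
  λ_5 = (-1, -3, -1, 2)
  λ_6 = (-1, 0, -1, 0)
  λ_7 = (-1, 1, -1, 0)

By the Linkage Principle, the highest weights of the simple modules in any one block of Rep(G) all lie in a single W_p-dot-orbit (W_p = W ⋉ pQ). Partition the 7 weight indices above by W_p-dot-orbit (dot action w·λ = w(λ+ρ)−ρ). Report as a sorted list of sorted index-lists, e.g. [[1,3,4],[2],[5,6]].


D_4 Cartan matrix, 4 simple roots permuted; ρ=(1,1,1,1).

Ā_5 reps of the 7 weights (D_4, coords as presented):

  1: (0, 2, 0, 1)
  2: (0, 1, 0, 1)
  3: (0, 2, 0, 1)
  4: (0, 1, 0, 1)
  5: (0, 2, 0, 1)
  6: (0, 1, 0, 1)
  7: (0, 2, 0, 1)

2 distinct reps among the 7 weights ⇒ 2 W_5-linkage classes:

[[1, 3, 5, 7], [2, 4, 6]]


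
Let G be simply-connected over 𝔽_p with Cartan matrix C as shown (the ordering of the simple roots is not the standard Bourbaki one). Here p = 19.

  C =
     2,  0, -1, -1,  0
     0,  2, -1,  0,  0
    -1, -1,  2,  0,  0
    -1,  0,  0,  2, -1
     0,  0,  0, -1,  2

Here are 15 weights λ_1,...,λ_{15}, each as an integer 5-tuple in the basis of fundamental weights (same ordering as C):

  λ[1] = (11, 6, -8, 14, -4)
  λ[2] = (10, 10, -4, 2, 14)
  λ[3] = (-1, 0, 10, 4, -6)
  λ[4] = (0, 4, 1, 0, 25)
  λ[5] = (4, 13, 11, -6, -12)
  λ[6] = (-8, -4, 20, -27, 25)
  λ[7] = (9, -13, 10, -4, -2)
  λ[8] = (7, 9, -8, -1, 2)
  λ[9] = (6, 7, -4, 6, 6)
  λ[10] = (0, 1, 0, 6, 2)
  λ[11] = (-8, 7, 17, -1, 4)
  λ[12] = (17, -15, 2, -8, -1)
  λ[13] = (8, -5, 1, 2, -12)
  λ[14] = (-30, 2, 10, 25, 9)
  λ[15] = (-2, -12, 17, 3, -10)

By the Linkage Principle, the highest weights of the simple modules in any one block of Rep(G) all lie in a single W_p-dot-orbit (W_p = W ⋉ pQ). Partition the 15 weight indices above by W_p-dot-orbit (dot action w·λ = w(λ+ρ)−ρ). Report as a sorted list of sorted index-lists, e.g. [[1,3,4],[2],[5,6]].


C ↔ A_5 under row/col permutation; |W(A_5)| = 720.

W_19-reps of the 15 weights in Ā_19 (same 5-coord order as C):

  λ_1 → (4, 2, 1, 7, 0) · λ_2 → (1, 3, 7, 0, 3) · λ_3 → (0, 1, 11, 0, 5) · λ_4 → (1, 2, 1, 7, 3) · λ_5 → (4, 2, 1, 7, 0) · λ_6 → (4, 2, 1, 7, 0) · λ_7 → (5, 9, 1, 1, 1) · λ_8 → (1, 3, 7, 0, 3) · λ_9 → (4, 2, 1, 7, 0) · λ_10 → (1, 2, 1, 7, 3) · λ_11 → (0, 1, 11, 0, 5) · λ_12 → (0, 1, 11, 0, 5) · λ_13 → (1, 2, 1, 7, 3) · λ_14 → (1, 2, 1, 7, 3) · λ_15 → (5, 9, 1, 1, 1)

These 15 weights hit 5 W_19-dot-orbits; sizes (4, 2, 3, 4, 2):

[[1, 5, 6, 9], [2, 8], [3, 11, 12], [4, 10, 13, 14], [7, 15]]


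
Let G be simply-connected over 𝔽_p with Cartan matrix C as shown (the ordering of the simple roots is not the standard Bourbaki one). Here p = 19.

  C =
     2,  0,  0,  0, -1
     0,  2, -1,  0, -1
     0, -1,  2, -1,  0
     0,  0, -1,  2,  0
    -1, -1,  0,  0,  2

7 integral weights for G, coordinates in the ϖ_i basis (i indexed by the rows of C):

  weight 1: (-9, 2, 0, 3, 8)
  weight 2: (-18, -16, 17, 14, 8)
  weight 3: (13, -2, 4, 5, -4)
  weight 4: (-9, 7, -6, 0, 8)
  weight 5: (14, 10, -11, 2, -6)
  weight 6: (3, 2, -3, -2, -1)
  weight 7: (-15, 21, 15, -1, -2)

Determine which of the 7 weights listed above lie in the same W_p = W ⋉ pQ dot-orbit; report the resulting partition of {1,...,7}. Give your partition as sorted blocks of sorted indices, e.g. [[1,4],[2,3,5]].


A_5 Cartan matrix, 5 simple roots permuted; ρ=(1,1,1,1,1).

Folding the 7 weights λ_j+ρ into Ā_19 (reps in the given 5-coord order):

  λ_1 → (8, 3, 1, 4, 1);  λ_2 → (8, 3, 1, 4, 1);  λ_3 → (8, 3, 1, 4, 1);  λ_4 → (8, 3, 1, 4, 1);  λ_5 → (8, 3, 1, 4, 1);  λ_6 → (4, 0, 1, 2, 0);  λ_7 → (4, 0, 1, 2, 0)

Linkage partition of the 7 weights (2 classes, p=19):

[[1, 2, 3, 4, 5], [6, 7]]


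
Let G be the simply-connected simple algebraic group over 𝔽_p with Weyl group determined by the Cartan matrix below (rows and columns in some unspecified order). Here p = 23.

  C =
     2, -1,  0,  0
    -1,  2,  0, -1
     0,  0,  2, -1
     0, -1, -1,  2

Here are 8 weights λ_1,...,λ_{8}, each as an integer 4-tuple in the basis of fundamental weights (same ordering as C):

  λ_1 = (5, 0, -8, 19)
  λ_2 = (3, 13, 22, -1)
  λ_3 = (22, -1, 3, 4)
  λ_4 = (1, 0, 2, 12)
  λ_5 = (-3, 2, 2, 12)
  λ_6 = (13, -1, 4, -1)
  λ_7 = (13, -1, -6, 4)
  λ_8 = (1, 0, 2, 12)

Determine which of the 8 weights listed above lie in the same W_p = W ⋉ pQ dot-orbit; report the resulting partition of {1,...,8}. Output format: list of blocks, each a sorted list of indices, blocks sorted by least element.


Dynkin diagram of C (from the 6 off-diagonal −1 entries): A_4.

λ_j+ρ reflected into Ā_23 (⟨·,θ^∨⟩≤23); 4-tuples as given:

    λ_1 → (2, 1, 3, 13)
    λ_2 → (14, 0, 5, 0)
    λ_3 → (14, 0, 5, 0)
    λ_4 → (2, 1, 3, 13)
    λ_5 → (2, 1, 3, 13)
    λ_6 → (14, 0, 5, 0)
    λ_7 → (14, 0, 5, 0)
    λ_8 → (2, 1, 3, 13)

Partition of {1..8} into 2 W_23-dot-orbits:

[[1, 4, 5, 8], [2, 3, 6, 7]]


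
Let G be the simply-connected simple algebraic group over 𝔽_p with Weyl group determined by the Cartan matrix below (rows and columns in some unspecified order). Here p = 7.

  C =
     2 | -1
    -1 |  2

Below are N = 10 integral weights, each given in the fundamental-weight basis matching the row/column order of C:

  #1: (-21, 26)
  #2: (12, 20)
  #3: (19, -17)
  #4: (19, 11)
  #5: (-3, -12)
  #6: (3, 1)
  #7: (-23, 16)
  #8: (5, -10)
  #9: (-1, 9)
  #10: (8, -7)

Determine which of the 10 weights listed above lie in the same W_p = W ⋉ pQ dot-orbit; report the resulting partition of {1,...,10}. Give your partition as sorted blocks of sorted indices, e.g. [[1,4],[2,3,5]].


Root system A_2: the 2×2 matrix C matches after relabeling.

W_7-reps of the 10 weights in Ā_7 (same 2-coord order as C):

  1: (1, 6);  2: (1, 6);  3: (1, 4);  4: (4, 2);  5: (1, 4);  6: (4, 2);  7: (4, 1);  8: (1, 4);  9: (3, 4);  10: (1, 4)

Grouping the 10 weights by Ā_7-representative: 5 linkage classes.

[[1, 2], [3, 5, 8, 10], [4, 6], [7], [9]]


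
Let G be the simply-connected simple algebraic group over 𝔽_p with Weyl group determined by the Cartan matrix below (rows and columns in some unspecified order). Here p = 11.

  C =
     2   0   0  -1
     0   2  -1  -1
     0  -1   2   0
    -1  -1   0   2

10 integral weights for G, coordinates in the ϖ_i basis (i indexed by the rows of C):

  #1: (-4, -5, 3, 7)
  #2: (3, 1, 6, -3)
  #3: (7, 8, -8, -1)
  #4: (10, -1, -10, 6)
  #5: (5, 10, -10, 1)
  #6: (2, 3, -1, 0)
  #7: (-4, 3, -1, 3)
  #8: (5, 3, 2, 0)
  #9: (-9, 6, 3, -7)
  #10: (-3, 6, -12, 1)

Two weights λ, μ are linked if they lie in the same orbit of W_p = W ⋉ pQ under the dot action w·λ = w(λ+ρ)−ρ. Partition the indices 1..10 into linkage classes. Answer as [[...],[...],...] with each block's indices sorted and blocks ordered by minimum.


Root system A_4: the 4×4 matrix C matches after relabeling.

Ā_11 reps of the 10 weights (A_4, coords as presented):

  [1] (3, 4, 0, 1);  [2] (2, 0, 7, 2);  [3] (2, 2, 1, 0);  [4] (2, 0, 7, 2);  [5] (2, 2, 1, 0);  [6] (3, 4, 0, 1);  [7] (3, 4, 0, 1);  [8] (3, 4, 0, 1);  [9] (3, 4, 0, 1);  [10] (2, 0, 7, 2)

These 10 weights hit 3 W_11-dot-orbits; sizes (5, 3, 2):

[[1, 6, 7, 8, 9], [2, 4, 10], [3, 5]]


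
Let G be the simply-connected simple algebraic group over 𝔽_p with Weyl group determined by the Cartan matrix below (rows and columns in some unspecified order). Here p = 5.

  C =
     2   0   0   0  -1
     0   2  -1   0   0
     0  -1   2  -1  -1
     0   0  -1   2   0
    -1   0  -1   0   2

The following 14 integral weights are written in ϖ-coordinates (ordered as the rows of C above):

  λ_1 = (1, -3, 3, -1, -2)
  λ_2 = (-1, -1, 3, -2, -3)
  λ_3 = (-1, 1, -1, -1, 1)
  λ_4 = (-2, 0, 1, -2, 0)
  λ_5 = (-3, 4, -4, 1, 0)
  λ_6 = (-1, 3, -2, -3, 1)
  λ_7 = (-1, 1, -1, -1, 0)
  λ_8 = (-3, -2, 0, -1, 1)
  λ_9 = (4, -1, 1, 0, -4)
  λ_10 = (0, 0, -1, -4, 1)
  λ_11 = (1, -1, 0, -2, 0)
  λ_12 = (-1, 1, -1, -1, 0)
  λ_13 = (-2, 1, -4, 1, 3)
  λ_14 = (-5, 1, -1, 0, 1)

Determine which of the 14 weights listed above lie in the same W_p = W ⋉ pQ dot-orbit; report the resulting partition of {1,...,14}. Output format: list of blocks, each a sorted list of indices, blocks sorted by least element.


Type D_5, rank 5, |W|=1920; reorder rows/cols to standard.

Alcove-folded reps (p=5, 14 weights, presented ϖ-order):

  [1] (0, 2, 0, 0, 1)
  [2] (2, 0, 1, 1, 0)
  [3] (0, 2, 0, 0, 1)
  [4] (1, 1, 1, 1, 0)
  [5] (2, 0, 1, 1, 0)
  [6] (1, 1, 1, 1, 0)
  [7] (0, 2, 0, 0, 1)
  [8] (2, 1, 0, 0, 0)
  [9] (2, 1, 0, 0, 0)
  [10] (0, 2, 0, 0, 1)
  [11] (2, 0, 0, 1, 1)
  [12] (0, 2, 0, 0, 1)
  [13] (1, 1, 1, 1, 0)
  [14] (2, 0, 1, 1, 0)

These 14 weights hit 5 W_5-dot-orbits; sizes (5, 3, 3, 2, 1):

[[1, 3, 7, 10, 12], [2, 5, 14], [4, 6, 13], [8, 9], [11]]


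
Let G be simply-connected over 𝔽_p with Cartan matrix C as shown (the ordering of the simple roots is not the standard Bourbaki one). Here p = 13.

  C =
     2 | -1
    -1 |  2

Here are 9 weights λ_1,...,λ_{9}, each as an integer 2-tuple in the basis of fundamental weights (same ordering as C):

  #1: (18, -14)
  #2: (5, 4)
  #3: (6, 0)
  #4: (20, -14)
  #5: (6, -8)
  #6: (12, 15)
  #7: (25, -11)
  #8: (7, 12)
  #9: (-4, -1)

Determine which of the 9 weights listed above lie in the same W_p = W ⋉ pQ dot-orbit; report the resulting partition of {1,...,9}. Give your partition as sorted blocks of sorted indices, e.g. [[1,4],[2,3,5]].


C ↔ A_2 under row/col permutation; |W(A_2)| = 6.

Folding the 9 weights λ_j+ρ into Ā_13 (reps in the given 2-coord order):

  [1] (0, 7);  [2] (6, 5);  [3] (7, 1);  [4] (0, 5);  [5] (0, 7);  [6] (0, 3);  [7] (0, 3);  [8] (0, 5);  [9] (0, 3)

5 distinct reps among the 9 weights ⇒ 5 W_13-linkage classes:

[[1, 5], [2], [3], [4, 8], [6, 7, 9]]


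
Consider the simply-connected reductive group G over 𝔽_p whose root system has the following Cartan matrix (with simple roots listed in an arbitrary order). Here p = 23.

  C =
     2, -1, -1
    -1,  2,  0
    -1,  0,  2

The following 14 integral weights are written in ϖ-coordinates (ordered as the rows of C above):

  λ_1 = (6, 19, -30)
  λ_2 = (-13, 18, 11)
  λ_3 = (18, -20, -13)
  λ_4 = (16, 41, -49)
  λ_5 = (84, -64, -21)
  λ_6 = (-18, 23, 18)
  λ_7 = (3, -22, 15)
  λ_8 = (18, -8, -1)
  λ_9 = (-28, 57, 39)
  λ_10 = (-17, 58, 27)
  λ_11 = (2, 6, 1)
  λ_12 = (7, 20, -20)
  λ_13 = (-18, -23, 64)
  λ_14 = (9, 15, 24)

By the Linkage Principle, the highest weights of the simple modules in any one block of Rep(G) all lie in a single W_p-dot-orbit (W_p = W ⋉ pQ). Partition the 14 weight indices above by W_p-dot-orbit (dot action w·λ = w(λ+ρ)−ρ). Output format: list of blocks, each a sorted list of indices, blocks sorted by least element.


Type A_3, rank 3, |W|=24; reorder rows/cols to standard.

W_23-reps of the 14 weights in Ā_23 (same 3-coord order as C):

  1: (16, 4, 1);  2: (12, 7, 0);  3: (12, 7, 0);  4: (11, 4, 2);  5: (16, 4, 1);  6: (16, 4, 1);  7: (16, 4, 1);  8: (12, 7, 0);  9: (11, 4, 2);  10: (3, 7, 2);  11: (3, 7, 2);  12: (11, 4, 2);  13: (16, 4, 1);  14: (3, 7, 2)

These 14 weights hit 4 W_23-dot-orbits; sizes (5, 3, 3, 3):

[[1, 5, 6, 7, 13], [2, 3, 8], [4, 9, 12], [10, 11, 14]]


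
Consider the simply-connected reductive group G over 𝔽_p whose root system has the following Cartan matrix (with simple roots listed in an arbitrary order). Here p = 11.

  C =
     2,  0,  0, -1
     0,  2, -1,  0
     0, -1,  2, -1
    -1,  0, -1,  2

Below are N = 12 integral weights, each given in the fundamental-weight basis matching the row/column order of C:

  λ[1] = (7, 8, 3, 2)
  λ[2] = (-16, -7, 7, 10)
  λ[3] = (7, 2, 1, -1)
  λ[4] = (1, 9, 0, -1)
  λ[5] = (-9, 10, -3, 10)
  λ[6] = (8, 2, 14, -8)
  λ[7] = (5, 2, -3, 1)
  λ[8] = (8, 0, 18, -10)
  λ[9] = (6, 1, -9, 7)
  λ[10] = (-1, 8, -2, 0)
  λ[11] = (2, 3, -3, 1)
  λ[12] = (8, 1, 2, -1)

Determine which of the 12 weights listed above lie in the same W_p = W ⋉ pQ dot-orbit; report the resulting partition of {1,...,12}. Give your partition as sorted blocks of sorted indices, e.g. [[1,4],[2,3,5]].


A_4 Cartan matrix, 4 simple roots permuted; ρ=(1,1,1,1).

W_11-reps of the 12 weights in Ā_11 (same 4-coord order as C):

    1: (3, 2, 2, 0)
    2: (3, 2, 2, 0)
    3: (6, 1, 2, 0)
    4: (0, 8, 1, 0)
    5: (1, 0, 2, 0)
    6: (3, 2, 2, 0)
    7: (6, 1, 2, 0)
    8: (1, 0, 2, 0)
    9: (3, 2, 2, 0)
    10: (0, 8, 1, 0)
    11: (3, 2, 2, 0)
    12: (6, 1, 2, 0)

Grouping the 12 weights by Ā_11-representative: 4 linkage classes.

[[1, 2, 6, 9, 11], [3, 7, 12], [4, 10], [5, 8]]


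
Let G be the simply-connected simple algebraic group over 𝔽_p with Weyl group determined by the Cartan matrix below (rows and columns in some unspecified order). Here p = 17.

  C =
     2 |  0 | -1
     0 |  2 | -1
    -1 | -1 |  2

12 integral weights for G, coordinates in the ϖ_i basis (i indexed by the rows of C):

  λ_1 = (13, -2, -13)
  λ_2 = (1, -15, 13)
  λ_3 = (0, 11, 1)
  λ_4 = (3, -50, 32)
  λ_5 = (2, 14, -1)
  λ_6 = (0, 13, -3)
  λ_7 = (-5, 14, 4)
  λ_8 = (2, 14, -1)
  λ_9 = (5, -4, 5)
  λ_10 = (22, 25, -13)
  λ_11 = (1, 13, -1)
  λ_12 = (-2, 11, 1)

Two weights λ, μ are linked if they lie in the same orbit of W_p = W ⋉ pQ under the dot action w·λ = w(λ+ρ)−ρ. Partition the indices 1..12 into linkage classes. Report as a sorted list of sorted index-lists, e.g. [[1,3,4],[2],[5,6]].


Dynkin diagram of C (from the 4 off-diagonal −1 entries): A_3.

Each λ_j+ρ reduced to Ā_17; 3-tuples below use C's row order:

    [1] (1, 12, 1)
    [2] (2, 14, 0)
    [3] (1, 12, 2)
    [4] (1, 12, 1)
    [5] (2, 14, 0)
    [6] (1, 12, 1)
    [7] (1, 12, 1)
    [8] (2, 14, 0)
    [9] (6, 3, 3)
    [10] (6, 3, 3)
    [11] (2, 14, 0)
    [12] (1, 12, 1)

Partition of {1..12} into 4 W_17-dot-orbits:

[[1, 4, 6, 7, 12], [2, 5, 8, 11], [3], [9, 10]]


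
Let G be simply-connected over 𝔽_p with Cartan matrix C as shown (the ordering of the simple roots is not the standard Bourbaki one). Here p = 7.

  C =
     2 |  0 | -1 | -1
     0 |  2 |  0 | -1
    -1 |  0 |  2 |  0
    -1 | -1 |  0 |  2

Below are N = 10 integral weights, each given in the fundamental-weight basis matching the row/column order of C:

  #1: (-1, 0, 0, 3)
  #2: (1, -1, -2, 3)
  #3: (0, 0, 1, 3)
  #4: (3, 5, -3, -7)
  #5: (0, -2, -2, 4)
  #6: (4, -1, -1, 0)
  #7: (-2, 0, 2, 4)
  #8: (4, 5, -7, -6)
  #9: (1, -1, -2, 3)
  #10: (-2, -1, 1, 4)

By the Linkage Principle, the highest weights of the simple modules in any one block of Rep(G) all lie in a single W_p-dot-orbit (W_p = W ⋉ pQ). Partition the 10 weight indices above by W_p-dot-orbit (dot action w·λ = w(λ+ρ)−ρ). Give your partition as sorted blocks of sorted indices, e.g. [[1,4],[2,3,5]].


Root system A_4: the 4×4 matrix C matches after relabeling.

Ā_7 reps of the 10 weights (A_4, coords as presented):

    λ_1+ρ ↦ (0, 1, 1, 4)
    λ_2+ρ ↦ (1, 0, 1, 4)
    λ_3+ρ ↦ (1, 0, 1, 4)
    λ_4+ρ ↦ (2, 0, 2, 2)
    λ_5+ρ ↦ (0, 1, 1, 4)
    λ_6+ρ ↦ (5, 0, 0, 1)
    λ_7+ρ ↦ (1, 0, 1, 4)
    λ_8+ρ ↦ (5, 0, 0, 1)
    λ_9+ρ ↦ (1, 0, 1, 4)
    λ_10+ρ ↦ (1, 0, 1, 4)

Partition of {1..10} into 4 W_7-dot-orbits:

[[1, 5], [2, 3, 7, 9, 10], [4], [6, 8]]


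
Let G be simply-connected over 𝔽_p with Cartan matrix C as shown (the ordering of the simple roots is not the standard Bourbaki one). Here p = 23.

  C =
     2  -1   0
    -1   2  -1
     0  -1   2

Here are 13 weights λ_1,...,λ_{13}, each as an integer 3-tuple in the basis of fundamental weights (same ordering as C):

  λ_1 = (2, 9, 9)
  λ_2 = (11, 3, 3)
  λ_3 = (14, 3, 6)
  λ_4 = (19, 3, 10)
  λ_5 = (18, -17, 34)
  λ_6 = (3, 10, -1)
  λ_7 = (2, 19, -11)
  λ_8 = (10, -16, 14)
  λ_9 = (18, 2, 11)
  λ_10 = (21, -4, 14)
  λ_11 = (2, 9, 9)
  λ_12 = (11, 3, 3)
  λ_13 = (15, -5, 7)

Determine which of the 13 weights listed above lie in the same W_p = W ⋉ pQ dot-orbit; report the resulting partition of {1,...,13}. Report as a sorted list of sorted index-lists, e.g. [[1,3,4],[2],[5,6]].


C ↔ A_3 under row/col permutation; |W(A_3)| = 24.

W_23-reps of the 13 weights in Ā_23 (same 3-coord order as C):

    [1] (3, 10, 10)
    [2] (12, 4, 4)
    [3] (12, 4, 4)
    [4] (8, 3, 1)
    [5] (12, 4, 4)
    [6] (4, 11, 0)
    [7] (3, 10, 10)
    [8] (4, 11, 0)
    [9] (8, 3, 1)
    [10] (8, 3, 1)
    [11] (3, 10, 10)
    [12] (12, 4, 4)
    [13] (12, 4, 4)

4 distinct reps among the 13 weights ⇒ 4 W_23-linkage classes:

[[1, 7, 11], [2, 3, 5, 12, 13], [4, 9, 10], [6, 8]]


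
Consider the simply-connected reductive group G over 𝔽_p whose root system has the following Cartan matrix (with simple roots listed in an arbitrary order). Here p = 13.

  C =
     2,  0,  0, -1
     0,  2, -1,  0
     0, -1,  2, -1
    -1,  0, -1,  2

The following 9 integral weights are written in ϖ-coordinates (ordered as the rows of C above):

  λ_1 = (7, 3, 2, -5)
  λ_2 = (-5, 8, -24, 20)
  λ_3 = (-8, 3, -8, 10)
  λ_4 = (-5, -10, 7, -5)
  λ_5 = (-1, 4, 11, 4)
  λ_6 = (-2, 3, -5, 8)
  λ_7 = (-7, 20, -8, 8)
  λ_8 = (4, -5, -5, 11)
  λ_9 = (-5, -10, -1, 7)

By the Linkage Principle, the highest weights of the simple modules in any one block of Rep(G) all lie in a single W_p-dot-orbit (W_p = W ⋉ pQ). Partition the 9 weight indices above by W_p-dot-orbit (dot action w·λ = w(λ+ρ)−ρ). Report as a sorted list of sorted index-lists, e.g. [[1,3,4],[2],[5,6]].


A_4 Cartan matrix, 4 simple roots permuted; ρ=(1,1,1,1).

Each λ_j+ρ reduced to Ā_13; 4-tuples below use C's row order:

  [1] (4, 3, 1, 3)
  [2] (4, 3, 1, 3)
  [3] (4, 3, 1, 3)
  [4] (1, 0, 4, 4)
  [5] (1, 0, 4, 4)
  [6] (1, 0, 4, 4)
  [7] (4, 3, 1, 3)
  [8] (1, 0, 4, 4)
  [9] (1, 0, 4, 4)

Linkage partition of the 9 weights (2 classes, p=13):

[[1, 2, 3, 7], [4, 5, 6, 8, 9]]


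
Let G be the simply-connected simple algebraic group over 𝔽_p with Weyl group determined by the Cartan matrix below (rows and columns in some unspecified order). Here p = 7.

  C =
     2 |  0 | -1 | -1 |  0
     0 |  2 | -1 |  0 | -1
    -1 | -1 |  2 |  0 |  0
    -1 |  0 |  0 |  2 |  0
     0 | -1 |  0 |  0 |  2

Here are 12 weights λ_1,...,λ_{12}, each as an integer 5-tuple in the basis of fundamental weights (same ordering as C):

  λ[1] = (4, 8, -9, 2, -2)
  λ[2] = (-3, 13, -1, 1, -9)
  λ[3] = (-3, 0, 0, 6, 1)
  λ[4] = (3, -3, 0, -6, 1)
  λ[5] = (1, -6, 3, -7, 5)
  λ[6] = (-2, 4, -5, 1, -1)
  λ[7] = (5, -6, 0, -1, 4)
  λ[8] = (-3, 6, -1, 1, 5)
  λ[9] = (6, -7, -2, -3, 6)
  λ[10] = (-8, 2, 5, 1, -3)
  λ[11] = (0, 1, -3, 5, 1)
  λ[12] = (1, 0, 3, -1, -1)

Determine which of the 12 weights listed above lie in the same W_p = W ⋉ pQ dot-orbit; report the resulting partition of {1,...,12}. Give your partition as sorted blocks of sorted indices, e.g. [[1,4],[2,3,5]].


C ↔ A_5 under row/col permutation; |W(A_5)| = 720.

Each λ_j+ρ reduced to Ā_7; 5-tuples below use C's row order:

  λ_1 → (1, 0, 4, 1, 1) · λ_2 → (2, 1, 4, 0, 0) · λ_3 → (1, 0, 1, 3, 0) · λ_4 → (1, 0, 1, 3, 0) · λ_5 → (1, 0, 4, 1, 1) · λ_6 → (1, 0, 1, 3, 0) · λ_7 → (2, 1, 4, 0, 0) · λ_8 → (2, 1, 4, 0, 0) · λ_9 → (2, 1, 4, 0, 0) · λ_10 → (1, 0, 1, 3, 0) · λ_11 → (1, 0, 1, 3, 0) · λ_12 → (2, 1, 4, 0, 0)

Linkage partition of the 12 weights (3 classes, p=7):

[[1, 5], [2, 7, 8, 9, 12], [3, 4, 6, 10, 11]]


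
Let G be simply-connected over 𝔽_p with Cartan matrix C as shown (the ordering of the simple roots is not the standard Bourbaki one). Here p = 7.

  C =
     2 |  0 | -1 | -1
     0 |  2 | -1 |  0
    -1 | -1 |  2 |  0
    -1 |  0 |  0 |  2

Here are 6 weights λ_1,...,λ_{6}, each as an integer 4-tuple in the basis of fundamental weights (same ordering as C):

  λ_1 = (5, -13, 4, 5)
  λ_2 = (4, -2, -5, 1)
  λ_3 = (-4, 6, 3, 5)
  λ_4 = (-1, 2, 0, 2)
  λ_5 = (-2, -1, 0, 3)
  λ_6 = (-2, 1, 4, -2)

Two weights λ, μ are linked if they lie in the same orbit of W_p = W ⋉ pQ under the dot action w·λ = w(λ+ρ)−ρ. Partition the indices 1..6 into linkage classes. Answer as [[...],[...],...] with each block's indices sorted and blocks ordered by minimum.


Dynkin diagram of C (from the 6 off-diagonal −1 entries): A_4.

Each λ_j+ρ reduced to Ā_7; 4-tuples below use C's row order:

    λ_1 → (1, 2, 3, 1)
    λ_2 → (0, 4, 1, 2)
    λ_3 → (1, 0, 0, 3)
    λ_4 → (0, 3, 1, 3)
    λ_5 → (1, 0, 0, 3)
    λ_6 → (1, 2, 3, 1)

Partition of {1..6} into 4 W_7-dot-orbits:

[[1, 6], [2], [3, 5], [4]]


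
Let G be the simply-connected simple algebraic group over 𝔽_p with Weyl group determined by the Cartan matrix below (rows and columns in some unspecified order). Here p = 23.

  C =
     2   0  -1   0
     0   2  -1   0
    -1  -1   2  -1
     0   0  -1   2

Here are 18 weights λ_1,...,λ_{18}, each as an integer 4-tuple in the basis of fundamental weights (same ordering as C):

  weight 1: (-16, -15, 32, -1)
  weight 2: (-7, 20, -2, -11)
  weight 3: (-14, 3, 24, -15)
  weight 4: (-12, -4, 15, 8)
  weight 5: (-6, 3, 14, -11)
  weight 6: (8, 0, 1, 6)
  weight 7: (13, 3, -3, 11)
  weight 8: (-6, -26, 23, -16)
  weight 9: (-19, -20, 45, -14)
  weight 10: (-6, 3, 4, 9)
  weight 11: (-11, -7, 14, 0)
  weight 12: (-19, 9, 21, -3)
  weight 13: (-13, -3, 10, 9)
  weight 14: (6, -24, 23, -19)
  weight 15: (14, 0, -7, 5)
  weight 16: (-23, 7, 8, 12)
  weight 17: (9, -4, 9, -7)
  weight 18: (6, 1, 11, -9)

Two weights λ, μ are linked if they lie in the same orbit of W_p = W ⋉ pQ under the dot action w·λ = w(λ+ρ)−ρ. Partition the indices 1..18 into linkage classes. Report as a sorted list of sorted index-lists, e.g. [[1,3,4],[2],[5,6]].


Type D_4, rank 4, |W|=192; reorder rows/cols to standard.

Each λ_j+ρ reduced to Ā_23; 4-tuples below use C's row order:

    [1] (5, 4, 0, 10)
    [2] (10, 3, 1, 6)
    [3] (7, 2, 2, 8)
    [4] (9, 1, 2, 7)
    [5] (5, 4, 0, 10)
    [6] (9, 1, 2, 7)
    [7] (9, 1, 2, 7)
    [8] (14, 2, 1, 4)
    [9] (5, 4, 0, 10)
    [10] (5, 4, 0, 10)
    [11] (9, 5, 1, 0)
    [12] (9, 1, 2, 7)
    [13] (9, 1, 2, 7)
    [14] (9, 5, 1, 0)
    [15] (9, 5, 1, 0)
    [16] (9, 5, 1, 0)
    [17] (10, 3, 1, 6)
    [18] (7, 2, 2, 8)

Grouping the 18 weights by Ā_23-representative: 6 linkage classes.

[[1, 5, 9, 10], [2, 17], [3, 18], [4, 6, 7, 12, 13], [8], [11, 14, 15, 16]]


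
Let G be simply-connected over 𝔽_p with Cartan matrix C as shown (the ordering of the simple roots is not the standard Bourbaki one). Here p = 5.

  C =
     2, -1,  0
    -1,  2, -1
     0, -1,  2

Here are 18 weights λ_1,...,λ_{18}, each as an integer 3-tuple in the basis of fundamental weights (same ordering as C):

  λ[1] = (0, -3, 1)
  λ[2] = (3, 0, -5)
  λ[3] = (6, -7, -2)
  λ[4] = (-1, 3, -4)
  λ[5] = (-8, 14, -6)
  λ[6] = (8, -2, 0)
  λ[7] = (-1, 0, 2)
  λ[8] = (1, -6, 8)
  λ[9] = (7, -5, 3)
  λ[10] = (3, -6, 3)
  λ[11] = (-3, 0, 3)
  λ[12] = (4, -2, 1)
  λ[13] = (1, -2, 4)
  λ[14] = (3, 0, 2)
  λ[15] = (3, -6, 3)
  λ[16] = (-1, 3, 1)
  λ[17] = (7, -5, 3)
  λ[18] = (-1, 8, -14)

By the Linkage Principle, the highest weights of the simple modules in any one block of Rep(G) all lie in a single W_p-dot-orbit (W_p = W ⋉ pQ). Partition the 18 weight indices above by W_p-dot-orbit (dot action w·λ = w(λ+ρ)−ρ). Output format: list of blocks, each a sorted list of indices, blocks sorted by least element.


Root system A_3: the 3×3 matrix C matches after relabeling.

λ_j+ρ reflected into Ā_5 (⟨·,θ^∨⟩≤5); 3-tuples as given:

  [1] (1, 1, 0);  [2] (1, 3, 1);  [3] (1, 1, 3);  [4] (0, 1, 3);  [5] (2, 3, 0);  [6] (1, 3, 1);  [7] (0, 1, 3);  [8] (1, 1, 0);  [9] (1, 1, 3);  [10] (1, 3, 1);  [11] (1, 1, 3);  [12] (3, 1, 0);  [13] (0, 1, 3);  [14] (1, 1, 0);  [15] (1, 3, 1);  [16] (1, 3, 1);  [17] (1, 1, 3);  [18] (0, 1, 3)

The 18 indices split into 6 linkage classes (same alcove rep ⇔ same W_5-dot-orbit):

[[1, 8, 14], [2, 6, 10, 15, 16], [3, 9, 11, 17], [4, 7, 13, 18], [5], [12]]
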